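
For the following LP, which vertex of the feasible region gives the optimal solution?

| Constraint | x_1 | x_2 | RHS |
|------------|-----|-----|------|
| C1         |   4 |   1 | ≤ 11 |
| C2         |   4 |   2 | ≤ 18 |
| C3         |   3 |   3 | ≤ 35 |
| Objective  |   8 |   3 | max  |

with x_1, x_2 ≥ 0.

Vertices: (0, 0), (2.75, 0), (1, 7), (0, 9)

Evaluate the objective at each vertex of the feasible region:
  z(0, 0) = 0
  z(2.75, 0) = 22
  z(1, 7) = 29  ←
  z(0, 9) = 27
The maximum is at x_1 = 1, x_2 = 7.

(1, 7)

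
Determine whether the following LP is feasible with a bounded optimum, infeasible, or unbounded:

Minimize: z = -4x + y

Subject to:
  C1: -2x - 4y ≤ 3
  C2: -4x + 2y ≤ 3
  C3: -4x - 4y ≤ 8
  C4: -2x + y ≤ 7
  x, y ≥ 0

Unbounded (objective can decrease without bound)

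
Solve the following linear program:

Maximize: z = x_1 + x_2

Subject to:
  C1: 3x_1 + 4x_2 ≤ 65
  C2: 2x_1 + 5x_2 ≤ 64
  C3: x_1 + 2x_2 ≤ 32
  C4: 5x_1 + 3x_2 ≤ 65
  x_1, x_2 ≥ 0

Evaluate the objective at each vertex of the feasible region:
  z(0, 0) = 0
  z(13, 0) = 13
  z(7, 10) = 17  ←
  z(0, 12.8) = 12.8
The maximum is at x_1 = 7, x_2 = 10.

x_1 = 7, x_2 = 10, z = 17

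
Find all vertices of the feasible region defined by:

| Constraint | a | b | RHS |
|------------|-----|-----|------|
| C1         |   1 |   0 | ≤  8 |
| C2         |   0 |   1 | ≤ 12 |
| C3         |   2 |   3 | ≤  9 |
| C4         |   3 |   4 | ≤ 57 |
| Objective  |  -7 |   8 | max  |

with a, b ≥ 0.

(0, 0), (4.5, 0), (0, 3)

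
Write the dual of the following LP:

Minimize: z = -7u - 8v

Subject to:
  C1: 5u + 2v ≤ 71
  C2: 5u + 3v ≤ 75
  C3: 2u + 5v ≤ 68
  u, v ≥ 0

Primal min cᵀx s.t. Ax ≤ b, x ≥ 0  →  Dual max −bᵀy s.t. Aᵀy ≥ −c, y ≥ 0.

Maximize: z = -71y1 - 75y2 - 68y3

Subject to:
  5y1 + 5y2 + 2y3 ≥ 7
  2y1 + 3y2 + 5y3 ≥ 8
  y1, y2, y3 ≥ 0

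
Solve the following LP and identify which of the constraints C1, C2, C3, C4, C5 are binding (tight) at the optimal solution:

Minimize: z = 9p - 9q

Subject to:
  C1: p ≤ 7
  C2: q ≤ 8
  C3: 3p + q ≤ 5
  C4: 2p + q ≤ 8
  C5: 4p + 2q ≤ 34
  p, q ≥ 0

At p = 0, q = 5, compute slack b - a·x for each constraint:
  C1: 7 − 0 = 7  (slack)
  C2: 8 − 5 = 3  (slack)
  C3: 5 − 5 = 0  (binding)
  C4: 8 − 5 = 3  (slack)
  C5: 34 − 10 = 24  (slack)

Optimal: p = 0, q = 5
Binding: C3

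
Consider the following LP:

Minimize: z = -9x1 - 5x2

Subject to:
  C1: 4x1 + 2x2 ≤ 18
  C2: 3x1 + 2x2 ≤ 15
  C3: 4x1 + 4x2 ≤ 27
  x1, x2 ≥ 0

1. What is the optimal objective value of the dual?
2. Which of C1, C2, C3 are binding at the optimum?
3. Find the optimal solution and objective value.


1. -42
2. C1, C2
3. x1 = 3, x2 = 3, z = -42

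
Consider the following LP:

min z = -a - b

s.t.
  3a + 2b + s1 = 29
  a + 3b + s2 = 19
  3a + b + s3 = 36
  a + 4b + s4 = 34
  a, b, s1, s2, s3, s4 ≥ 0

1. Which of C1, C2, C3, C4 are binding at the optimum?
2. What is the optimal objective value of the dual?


1. C1, C2
2. -11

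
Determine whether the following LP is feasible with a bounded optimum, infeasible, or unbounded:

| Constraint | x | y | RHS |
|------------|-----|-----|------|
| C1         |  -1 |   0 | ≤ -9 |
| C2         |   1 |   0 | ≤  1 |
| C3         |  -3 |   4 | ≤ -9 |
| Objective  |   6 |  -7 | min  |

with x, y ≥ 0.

Infeasible (no feasible solution exists)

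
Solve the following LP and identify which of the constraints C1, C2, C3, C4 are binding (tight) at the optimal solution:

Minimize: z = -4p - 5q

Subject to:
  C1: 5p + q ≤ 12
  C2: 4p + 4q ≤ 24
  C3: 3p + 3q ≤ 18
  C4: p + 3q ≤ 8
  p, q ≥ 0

At p = 2, q = 2, compute slack b - a·x for each constraint:
  C1: 12 − 12 = 0  (binding)
  C2: 24 − 16 = 8  (slack)
  C3: 18 − 12 = 6  (slack)
  C4: 8 − 8 = 0  (binding)

Optimal: p = 2, q = 2
Binding: C1, C4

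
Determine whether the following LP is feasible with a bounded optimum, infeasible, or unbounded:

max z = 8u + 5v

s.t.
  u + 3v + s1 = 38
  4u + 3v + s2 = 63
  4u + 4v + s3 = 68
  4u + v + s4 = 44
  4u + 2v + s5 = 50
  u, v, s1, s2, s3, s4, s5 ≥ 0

Feasible with a bounded optimal solution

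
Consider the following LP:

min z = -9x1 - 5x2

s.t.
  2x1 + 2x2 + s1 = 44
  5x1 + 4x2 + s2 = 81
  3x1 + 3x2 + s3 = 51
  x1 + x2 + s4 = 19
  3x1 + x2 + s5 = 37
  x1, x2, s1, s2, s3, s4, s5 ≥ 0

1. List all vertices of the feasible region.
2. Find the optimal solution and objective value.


1. (0, 0), (12.33, 0), (10, 7), (0, 17)
2. x1 = 10, x2 = 7, z = -125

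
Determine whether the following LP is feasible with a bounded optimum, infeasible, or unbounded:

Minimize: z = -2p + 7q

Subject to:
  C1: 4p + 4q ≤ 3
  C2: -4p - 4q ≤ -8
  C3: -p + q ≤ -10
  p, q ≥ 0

Infeasible (no feasible solution exists)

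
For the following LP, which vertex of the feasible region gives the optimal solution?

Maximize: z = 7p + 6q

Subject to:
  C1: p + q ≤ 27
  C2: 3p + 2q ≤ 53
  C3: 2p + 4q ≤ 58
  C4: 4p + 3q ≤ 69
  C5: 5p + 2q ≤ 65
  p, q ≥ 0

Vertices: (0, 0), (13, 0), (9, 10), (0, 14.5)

Evaluate the objective at each vertex of the feasible region:
  z(0, 0) = 0
  z(13, 0) = 91
  z(9, 10) = 123  ←
  z(0, 14.5) = 87
The maximum is at p = 9, q = 10.

(9, 10)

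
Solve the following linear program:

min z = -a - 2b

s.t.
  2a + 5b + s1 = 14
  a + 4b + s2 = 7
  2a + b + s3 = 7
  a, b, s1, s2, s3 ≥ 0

Evaluate the objective at each vertex of the feasible region:
  z(0, 0) = 0
  z(3.5, 0) = -3.5
  z(3, 1) = -5  ←
  z(0, 1.75) = -3.5
The minimum is at a = 3, b = 1.

a = 3, b = 1, z = -5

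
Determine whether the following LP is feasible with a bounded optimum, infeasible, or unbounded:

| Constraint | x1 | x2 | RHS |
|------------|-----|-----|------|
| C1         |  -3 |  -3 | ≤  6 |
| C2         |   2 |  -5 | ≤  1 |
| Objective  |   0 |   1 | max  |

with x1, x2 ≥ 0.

Unbounded (objective can increase without bound)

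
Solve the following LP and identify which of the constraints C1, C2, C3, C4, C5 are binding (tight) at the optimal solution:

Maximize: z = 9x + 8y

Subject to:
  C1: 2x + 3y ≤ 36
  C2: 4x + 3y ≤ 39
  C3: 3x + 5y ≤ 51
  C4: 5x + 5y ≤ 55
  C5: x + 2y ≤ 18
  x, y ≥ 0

At x = 6, y = 5, compute slack b - a·x for each constraint:
  C1: 36 − 27 = 9  (slack)
  C2: 39 − 39 = 0  (binding)
  C3: 51 − 43 = 8  (slack)
  C4: 55 − 55 = 0  (binding)
  C5: 18 − 16 = 2  (slack)

Optimal: x = 6, y = 5
Binding: C2, C4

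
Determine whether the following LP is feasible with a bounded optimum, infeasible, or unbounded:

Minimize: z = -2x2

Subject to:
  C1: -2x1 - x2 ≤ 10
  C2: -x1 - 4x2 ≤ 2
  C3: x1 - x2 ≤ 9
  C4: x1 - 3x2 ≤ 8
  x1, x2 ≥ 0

Unbounded (objective can decrease without bound)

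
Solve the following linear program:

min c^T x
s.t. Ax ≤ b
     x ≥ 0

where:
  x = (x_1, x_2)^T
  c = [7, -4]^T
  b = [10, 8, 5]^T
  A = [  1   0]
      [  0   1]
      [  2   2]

Evaluate the objective at each vertex of the feasible region:
  z(0, 0) = 0
  z(2.5, 0) = 17.5
  z(0, 2.5) = -10  ←
The minimum is at x_1 = 0, x_2 = 2.5.

x_1 = 0, x_2 = 2.5, z = -10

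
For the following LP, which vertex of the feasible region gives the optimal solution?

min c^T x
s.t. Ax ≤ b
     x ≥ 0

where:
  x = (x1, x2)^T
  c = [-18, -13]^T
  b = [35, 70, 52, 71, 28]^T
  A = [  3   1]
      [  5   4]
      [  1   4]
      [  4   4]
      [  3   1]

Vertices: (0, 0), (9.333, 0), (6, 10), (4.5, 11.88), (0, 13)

Evaluate the objective at each vertex of the feasible region:
  z(0, 0) = 0
  z(9.333, 0) = -168
  z(6, 10) = -238  ←
  z(4.5, 11.88) = -235.4
  z(0, 13) = -169
The minimum is at x1 = 6, x2 = 10.

(6, 10)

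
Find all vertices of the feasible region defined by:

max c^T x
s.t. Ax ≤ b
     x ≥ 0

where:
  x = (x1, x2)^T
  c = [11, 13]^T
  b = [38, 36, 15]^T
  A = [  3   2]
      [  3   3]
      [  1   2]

(0, 0), (12, 0), (9, 3), (0, 7.5)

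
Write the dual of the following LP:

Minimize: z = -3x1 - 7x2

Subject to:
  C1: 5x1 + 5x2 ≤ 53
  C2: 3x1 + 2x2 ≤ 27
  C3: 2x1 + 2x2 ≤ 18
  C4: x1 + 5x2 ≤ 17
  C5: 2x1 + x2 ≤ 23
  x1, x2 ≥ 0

Primal min cᵀx s.t. Ax ≤ b, x ≥ 0  →  Dual max −bᵀy s.t. Aᵀy ≥ −c, y ≥ 0.

Maximize: z = -53y1 - 27y2 - 18y3 - 17y4 - 23y5

Subject to:
  5y1 + 3y2 + 2y3 + y4 + 2y5 ≥ 3
  5y1 + 2y2 + 2y3 + 5y4 + y5 ≥ 7
  y1, y2, y3, y4, y5 ≥ 0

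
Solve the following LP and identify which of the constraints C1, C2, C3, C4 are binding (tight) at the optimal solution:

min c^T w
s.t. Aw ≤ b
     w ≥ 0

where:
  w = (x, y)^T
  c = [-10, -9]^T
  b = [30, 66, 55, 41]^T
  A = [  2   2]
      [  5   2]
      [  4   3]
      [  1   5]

At x = 10, y = 5, compute slack b - a·x for each constraint:
  C1: 30 − 30 = 0  (binding)
  C2: 66 − 60 = 6  (slack)
  C3: 55 − 55 = 0  (binding)
  C4: 41 − 35 = 6  (slack)

Optimal: x = 10, y = 5
Binding: C1, C3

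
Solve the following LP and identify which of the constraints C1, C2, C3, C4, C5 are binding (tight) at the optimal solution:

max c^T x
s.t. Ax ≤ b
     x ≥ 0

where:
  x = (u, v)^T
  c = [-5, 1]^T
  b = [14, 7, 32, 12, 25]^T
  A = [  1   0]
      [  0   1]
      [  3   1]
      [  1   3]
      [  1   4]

At u = 0, v = 4, compute slack b - a·x for each constraint:
  C1: 14 − 0 = 14  (slack)
  C2: 7 − 4 = 3  (slack)
  C3: 32 − 4 = 28  (slack)
  C4: 12 − 12 = 0  (binding)
  C5: 25 − 16 = 9  (slack)

Optimal: u = 0, v = 4
Binding: C4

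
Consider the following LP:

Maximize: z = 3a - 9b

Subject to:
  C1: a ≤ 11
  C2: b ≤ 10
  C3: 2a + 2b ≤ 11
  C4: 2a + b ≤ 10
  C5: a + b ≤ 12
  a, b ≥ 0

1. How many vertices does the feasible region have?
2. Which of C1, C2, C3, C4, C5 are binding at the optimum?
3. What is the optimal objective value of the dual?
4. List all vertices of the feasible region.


1. 4
2. C4
3. 15
4. (0, 0), (5, 0), (4.5, 1), (0, 5.5)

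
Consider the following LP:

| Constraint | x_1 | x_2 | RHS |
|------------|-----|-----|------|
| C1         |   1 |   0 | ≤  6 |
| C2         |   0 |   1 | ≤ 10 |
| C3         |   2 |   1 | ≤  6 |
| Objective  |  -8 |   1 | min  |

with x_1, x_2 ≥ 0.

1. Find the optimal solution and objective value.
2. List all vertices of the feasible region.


1. x_1 = 3, x_2 = 0, z = -24
2. (0, 0), (3, 0), (0, 6)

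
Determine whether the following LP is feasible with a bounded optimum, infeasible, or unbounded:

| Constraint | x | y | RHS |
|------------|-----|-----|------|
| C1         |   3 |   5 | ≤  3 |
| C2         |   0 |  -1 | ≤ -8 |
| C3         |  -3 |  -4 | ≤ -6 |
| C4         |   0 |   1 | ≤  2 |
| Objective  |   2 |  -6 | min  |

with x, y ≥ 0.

Infeasible (no feasible solution exists)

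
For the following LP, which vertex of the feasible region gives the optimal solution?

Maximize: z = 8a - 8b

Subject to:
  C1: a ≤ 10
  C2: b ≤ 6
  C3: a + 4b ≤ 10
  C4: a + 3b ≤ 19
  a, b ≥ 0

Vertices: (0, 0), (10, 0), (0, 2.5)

Evaluate the objective at each vertex of the feasible region:
  z(0, 0) = 0
  z(10, 0) = 80  ←
  z(0, 2.5) = -20
The maximum is at a = 10, b = 0.

(10, 0)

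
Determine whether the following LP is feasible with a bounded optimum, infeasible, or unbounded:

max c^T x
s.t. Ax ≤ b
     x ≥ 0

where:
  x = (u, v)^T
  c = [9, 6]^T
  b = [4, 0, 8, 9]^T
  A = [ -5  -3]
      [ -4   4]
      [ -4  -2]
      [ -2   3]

Unbounded (objective can increase without bound)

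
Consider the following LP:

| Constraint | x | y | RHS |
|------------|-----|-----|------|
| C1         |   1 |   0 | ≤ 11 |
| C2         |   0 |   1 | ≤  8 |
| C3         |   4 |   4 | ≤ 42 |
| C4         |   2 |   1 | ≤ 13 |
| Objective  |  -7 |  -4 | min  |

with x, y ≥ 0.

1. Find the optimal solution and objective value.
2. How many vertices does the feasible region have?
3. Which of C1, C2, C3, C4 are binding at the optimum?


1. x = 2.5, y = 8, z = -49.5
2. 4
3. C2, C3, C4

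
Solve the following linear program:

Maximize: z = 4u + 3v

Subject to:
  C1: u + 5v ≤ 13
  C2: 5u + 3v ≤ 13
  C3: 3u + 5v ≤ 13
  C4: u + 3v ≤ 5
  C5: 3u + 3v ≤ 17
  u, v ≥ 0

Evaluate the objective at each vertex of the feasible region:
  z(0, 0) = 0
  z(2.6, 0) = 10.4
  z(2, 1) = 11  ←
  z(0, 1.667) = 5
The maximum is at u = 2, v = 1.

u = 2, v = 1, z = 11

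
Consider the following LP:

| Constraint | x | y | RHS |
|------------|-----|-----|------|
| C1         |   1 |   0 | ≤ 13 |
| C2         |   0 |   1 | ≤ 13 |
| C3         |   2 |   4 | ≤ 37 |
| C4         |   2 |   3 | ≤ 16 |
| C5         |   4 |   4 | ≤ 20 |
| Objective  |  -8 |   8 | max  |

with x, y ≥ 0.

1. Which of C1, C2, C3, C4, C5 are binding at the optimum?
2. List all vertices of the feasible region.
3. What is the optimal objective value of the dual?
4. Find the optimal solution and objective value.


1. C5
2. (0, 0), (5, 0), (0, 5)
3. 40
4. x = 0, y = 5, z = 40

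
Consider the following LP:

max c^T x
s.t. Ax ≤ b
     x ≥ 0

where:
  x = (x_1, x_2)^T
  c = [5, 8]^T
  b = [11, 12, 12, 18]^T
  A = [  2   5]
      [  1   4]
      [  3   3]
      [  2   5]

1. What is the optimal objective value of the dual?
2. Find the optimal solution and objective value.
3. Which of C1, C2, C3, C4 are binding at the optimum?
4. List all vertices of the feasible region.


1. 23
2. x_1 = 3, x_2 = 1, z = 23
3. C1, C3
4. (0, 0), (4, 0), (3, 1), (0, 2.2)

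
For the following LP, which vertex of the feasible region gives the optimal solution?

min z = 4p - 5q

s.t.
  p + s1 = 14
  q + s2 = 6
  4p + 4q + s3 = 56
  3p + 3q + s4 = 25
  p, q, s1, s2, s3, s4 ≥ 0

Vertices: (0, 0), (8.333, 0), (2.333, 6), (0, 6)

Evaluate the objective at each vertex of the feasible region:
  z(0, 0) = 0
  z(8.333, 0) = 33.33
  z(2.333, 6) = -20.67
  z(0, 6) = -30  ←
The minimum is at p = 0, q = 6.

(0, 6)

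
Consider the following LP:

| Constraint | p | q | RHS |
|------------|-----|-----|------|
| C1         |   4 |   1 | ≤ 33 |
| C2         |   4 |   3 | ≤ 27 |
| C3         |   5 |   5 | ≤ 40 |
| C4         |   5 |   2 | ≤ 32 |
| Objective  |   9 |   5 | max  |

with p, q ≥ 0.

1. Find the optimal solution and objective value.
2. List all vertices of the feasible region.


1. p = 6, q = 1, z = 59
2. (0, 0), (6.4, 0), (6, 1), (3, 5), (0, 8)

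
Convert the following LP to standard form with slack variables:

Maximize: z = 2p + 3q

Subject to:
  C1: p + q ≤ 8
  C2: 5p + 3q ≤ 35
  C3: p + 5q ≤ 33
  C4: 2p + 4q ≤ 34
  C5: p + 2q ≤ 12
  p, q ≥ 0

max z = 2p + 3q

s.t.
  p + q + s1 = 8
  5p + 3q + s2 = 35
  p + 5q + s3 = 33
  2p + 4q + s4 = 34
  p + 2q + s5 = 12
  p, q, s1, s2, s3, s4, s5 ≥ 0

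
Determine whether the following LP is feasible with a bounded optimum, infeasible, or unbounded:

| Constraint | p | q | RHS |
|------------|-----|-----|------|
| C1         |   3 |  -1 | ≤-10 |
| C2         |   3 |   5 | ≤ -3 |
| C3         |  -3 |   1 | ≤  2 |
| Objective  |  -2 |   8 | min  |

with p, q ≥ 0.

Infeasible (no feasible solution exists)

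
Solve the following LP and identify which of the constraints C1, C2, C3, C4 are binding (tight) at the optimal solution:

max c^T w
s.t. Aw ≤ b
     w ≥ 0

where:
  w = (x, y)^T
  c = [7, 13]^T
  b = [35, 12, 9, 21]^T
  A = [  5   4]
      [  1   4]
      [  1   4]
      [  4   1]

At x = 5, y = 1, compute slack b - a·x for each constraint:
  C1: 35 − 29 = 6  (slack)
  C2: 12 − 9 = 3  (slack)
  C3: 9 − 9 = 0  (binding)
  C4: 21 − 21 = 0  (binding)

Optimal: x = 5, y = 1
Binding: C3, C4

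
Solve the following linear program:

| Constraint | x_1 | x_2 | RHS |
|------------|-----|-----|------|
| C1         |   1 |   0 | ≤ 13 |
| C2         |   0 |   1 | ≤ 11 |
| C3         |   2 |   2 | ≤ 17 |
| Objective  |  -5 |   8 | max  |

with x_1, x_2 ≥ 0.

Evaluate the objective at each vertex of the feasible region:
  z(0, 0) = 0
  z(8.5, 0) = -42.5
  z(0, 8.5) = 68  ←
The maximum is at x_1 = 0, x_2 = 8.5.

x_1 = 0, x_2 = 8.5, z = 68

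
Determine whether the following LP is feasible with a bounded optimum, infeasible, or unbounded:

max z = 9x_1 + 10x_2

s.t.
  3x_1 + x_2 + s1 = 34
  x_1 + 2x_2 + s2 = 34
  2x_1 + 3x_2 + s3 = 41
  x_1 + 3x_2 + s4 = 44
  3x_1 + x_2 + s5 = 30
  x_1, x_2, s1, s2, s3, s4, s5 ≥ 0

Feasible with a bounded optimal solution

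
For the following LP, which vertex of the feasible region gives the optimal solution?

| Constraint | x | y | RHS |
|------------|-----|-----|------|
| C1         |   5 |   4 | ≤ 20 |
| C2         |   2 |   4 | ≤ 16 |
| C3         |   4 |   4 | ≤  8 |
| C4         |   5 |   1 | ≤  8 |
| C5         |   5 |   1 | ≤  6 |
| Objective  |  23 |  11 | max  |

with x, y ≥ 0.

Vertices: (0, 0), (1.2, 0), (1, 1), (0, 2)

Evaluate the objective at each vertex of the feasible region:
  z(0, 0) = 0
  z(1.2, 0) = 27.6
  z(1, 1) = 34  ←
  z(0, 2) = 22
The maximum is at x = 1, y = 1.

(1, 1)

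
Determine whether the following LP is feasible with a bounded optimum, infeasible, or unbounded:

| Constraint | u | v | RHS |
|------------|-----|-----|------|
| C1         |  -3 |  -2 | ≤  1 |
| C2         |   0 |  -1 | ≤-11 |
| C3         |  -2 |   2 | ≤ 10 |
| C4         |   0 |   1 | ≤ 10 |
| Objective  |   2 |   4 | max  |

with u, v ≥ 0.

Infeasible (no feasible solution exists)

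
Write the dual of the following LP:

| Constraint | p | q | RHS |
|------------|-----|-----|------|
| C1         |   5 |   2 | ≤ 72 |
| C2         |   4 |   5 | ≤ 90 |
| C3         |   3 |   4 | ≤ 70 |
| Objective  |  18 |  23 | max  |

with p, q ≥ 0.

Primal max cᵀx s.t. Ax ≤ b, x ≥ 0  →  Dual min bᵀy s.t. Aᵀy ≥ c, y ≥ 0.

Minimize: z = 72y1 + 90y2 + 70y3

Subject to:
  5y1 + 4y2 + 3y3 ≥ 18
  2y1 + 5y2 + 4y3 ≥ 23
  y1, y2, y3 ≥ 0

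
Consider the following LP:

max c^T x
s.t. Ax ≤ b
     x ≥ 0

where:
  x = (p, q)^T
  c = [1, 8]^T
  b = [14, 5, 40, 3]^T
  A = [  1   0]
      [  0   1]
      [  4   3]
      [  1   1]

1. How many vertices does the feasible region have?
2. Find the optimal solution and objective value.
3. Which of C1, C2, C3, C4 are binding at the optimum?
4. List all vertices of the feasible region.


1. 3
2. p = 0, q = 3, z = 24
3. C4
4. (0, 0), (3, 0), (0, 3)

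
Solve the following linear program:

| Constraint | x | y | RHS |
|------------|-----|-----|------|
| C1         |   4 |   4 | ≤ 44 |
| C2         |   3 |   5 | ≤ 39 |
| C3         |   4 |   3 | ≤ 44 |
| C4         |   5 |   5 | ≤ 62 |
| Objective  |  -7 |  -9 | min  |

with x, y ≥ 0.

Evaluate the objective at each vertex of the feasible region:
  z(0, 0) = 0
  z(11, 0) = -77
  z(8, 3) = -83  ←
  z(0, 7.8) = -70.2
The minimum is at x = 8, y = 3.

x = 8, y = 3, z = -83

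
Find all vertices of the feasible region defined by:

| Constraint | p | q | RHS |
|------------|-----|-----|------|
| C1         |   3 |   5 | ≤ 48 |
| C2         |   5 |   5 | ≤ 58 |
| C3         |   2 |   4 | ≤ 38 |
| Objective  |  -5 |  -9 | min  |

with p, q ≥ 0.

(0, 0), (11.6, 0), (5, 6.6), (1, 9), (0, 9.5)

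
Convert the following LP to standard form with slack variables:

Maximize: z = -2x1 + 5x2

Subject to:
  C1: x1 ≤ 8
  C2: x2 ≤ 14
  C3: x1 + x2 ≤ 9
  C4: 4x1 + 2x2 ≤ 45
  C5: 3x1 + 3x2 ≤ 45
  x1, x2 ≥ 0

max z = -2x1 + 5x2

s.t.
  x1 + s1 = 8
  x2 + s2 = 14
  x1 + x2 + s3 = 9
  4x1 + 2x2 + s4 = 45
  3x1 + 3x2 + s5 = 45
  x1, x2, s1, s2, s3, s4, s5 ≥ 0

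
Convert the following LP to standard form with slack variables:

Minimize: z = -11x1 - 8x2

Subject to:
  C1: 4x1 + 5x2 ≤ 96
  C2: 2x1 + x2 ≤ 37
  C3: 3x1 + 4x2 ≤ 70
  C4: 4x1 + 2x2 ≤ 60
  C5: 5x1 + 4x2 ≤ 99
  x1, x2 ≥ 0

min z = -11x1 - 8x2

s.t.
  4x1 + 5x2 + s1 = 96
  2x1 + x2 + s2 = 37
  3x1 + 4x2 + s3 = 70
  4x1 + 2x2 + s4 = 60
  5x1 + 4x2 + s5 = 99
  x1, x2, s1, s2, s3, s4, s5 ≥ 0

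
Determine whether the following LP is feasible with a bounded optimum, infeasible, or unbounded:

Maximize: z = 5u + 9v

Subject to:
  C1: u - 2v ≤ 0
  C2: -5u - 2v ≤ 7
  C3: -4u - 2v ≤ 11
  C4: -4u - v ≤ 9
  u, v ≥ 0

Unbounded (objective can increase without bound)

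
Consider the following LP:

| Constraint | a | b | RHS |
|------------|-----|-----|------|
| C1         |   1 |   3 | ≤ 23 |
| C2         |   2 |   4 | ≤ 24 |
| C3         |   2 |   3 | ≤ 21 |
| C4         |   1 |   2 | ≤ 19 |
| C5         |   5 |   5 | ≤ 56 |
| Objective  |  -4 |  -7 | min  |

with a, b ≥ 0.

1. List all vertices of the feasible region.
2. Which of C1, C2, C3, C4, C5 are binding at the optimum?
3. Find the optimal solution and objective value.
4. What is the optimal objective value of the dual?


1. (0, 0), (10.5, 0), (6, 3), (0, 6)
2. C2, C3
3. a = 6, b = 3, z = -45
4. -45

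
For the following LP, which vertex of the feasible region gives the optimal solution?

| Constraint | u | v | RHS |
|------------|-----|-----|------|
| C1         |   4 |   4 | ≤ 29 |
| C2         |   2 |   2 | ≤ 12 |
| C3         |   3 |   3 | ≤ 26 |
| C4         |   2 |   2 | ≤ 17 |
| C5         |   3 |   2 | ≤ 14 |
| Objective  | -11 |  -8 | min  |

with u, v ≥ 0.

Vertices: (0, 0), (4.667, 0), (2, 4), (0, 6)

Evaluate the objective at each vertex of the feasible region:
  z(0, 0) = 0
  z(4.667, 0) = -51.33
  z(2, 4) = -54  ←
  z(0, 6) = -48
The minimum is at u = 2, v = 4.

(2, 4)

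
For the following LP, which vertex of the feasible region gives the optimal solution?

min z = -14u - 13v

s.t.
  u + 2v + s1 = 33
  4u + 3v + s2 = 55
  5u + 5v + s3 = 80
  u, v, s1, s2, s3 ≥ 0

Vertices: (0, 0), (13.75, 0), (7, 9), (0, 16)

Evaluate the objective at each vertex of the feasible region:
  z(0, 0) = 0
  z(13.75, 0) = -192.5
  z(7, 9) = -215  ←
  z(0, 16) = -208
The minimum is at u = 7, v = 9.

(7, 9)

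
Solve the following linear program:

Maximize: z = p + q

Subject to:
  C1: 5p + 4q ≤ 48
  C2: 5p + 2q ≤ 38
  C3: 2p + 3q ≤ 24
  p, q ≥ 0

Evaluate the objective at each vertex of the feasible region:
  z(0, 0) = 0
  z(7.6, 0) = 7.6
  z(6, 4) = 10  ←
  z(0, 8) = 8
The maximum is at p = 6, q = 4.

p = 6, q = 4, z = 10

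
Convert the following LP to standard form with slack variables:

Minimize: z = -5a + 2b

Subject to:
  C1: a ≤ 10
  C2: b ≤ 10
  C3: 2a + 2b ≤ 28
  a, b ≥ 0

min z = -5a + 2b

s.t.
  a + s1 = 10
  b + s2 = 10
  2a + 2b + s3 = 28
  a, b, s1, s2, s3 ≥ 0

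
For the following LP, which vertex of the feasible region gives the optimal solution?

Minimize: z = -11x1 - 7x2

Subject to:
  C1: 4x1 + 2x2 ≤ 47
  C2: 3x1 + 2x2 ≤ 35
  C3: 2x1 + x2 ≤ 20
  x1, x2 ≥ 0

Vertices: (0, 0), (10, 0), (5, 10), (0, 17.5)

Evaluate the objective at each vertex of the feasible region:
  z(0, 0) = 0
  z(10, 0) = -110
  z(5, 10) = -125  ←
  z(0, 17.5) = -122.5
The minimum is at x1 = 5, x2 = 10.

(5, 10)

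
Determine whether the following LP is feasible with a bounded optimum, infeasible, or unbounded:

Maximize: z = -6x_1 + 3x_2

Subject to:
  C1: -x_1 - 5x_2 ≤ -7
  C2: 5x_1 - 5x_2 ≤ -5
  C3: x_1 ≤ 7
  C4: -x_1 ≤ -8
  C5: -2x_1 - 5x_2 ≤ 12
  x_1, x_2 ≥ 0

Infeasible (no feasible solution exists)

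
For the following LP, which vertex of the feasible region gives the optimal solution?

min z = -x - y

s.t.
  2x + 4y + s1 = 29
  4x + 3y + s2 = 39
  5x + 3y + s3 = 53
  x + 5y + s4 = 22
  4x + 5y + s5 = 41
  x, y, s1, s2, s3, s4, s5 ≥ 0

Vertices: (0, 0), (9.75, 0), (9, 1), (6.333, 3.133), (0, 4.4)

Evaluate the objective at each vertex of the feasible region:
  z(0, 0) = 0
  z(9.75, 0) = -9.75
  z(9, 1) = -10  ←
  z(6.333, 3.133) = -9.467
  z(0, 4.4) = -4.4
The minimum is at x = 9, y = 1.

(9, 1)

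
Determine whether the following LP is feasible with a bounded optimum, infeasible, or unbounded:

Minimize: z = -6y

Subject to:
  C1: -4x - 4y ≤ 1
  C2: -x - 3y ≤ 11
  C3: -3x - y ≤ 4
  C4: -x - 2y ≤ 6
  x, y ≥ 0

Unbounded (objective can decrease without bound)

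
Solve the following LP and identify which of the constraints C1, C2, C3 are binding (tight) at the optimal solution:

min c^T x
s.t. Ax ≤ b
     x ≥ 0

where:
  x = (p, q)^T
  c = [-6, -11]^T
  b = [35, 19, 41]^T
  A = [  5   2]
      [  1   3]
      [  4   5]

At p = 4, q = 5, compute slack b - a·x for each constraint:
  C1: 35 − 30 = 5  (slack)
  C2: 19 − 19 = 0  (binding)
  C3: 41 − 41 = 0  (binding)

Optimal: p = 4, q = 5
Binding: C2, C3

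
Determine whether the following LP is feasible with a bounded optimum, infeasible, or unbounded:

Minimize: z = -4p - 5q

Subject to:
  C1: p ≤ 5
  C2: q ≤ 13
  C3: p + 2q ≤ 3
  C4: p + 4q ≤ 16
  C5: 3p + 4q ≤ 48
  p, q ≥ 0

Feasible with a bounded optimal solution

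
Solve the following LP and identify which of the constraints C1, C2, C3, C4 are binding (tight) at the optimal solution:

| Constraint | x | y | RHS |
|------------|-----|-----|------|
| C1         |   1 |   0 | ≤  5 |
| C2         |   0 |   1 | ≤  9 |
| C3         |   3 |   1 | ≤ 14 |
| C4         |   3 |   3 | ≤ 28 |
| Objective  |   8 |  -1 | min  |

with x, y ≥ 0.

At x = 0, y = 9, compute slack b - a·x for each constraint:
  C1: 5 − 0 = 5  (slack)
  C2: 9 − 9 = 0  (binding)
  C3: 14 − 9 = 5  (slack)
  C4: 28 − 27 = 1  (slack)

Optimal: x = 0, y = 9
Binding: C2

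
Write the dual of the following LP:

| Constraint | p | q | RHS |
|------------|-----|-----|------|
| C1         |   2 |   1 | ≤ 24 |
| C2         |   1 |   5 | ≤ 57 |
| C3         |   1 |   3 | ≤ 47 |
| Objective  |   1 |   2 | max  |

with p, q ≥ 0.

Primal max cᵀx s.t. Ax ≤ b, x ≥ 0  →  Dual min bᵀy s.t. Aᵀy ≥ c, y ≥ 0.

Minimize: z = 24y1 + 57y2 + 47y3

Subject to:
  2y1 + y2 + y3 ≥ 1
  y1 + 5y2 + 3y3 ≥ 2
  y1, y2, y3 ≥ 0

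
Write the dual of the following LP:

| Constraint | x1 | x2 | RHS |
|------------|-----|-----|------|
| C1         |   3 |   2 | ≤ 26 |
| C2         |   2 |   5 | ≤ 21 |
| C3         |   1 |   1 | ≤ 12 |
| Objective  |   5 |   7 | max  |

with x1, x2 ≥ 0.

Primal max cᵀx s.t. Ax ≤ b, x ≥ 0  →  Dual min bᵀy s.t. Aᵀy ≥ c, y ≥ 0.

Minimize: z = 26y1 + 21y2 + 12y3

Subject to:
  3y1 + 2y2 + y3 ≥ 5
  2y1 + 5y2 + y3 ≥ 7
  y1, y2, y3 ≥ 0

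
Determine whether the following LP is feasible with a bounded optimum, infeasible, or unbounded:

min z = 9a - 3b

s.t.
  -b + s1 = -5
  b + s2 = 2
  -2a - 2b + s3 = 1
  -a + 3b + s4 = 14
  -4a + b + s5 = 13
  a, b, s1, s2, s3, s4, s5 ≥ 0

Infeasible (no feasible solution exists)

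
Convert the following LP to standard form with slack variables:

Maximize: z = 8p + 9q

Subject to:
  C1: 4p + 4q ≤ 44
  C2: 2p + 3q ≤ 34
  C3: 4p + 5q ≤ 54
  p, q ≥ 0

max z = 8p + 9q

s.t.
  4p + 4q + s1 = 44
  2p + 3q + s2 = 34
  4p + 5q + s3 = 54
  p, q, s1, s2, s3 ≥ 0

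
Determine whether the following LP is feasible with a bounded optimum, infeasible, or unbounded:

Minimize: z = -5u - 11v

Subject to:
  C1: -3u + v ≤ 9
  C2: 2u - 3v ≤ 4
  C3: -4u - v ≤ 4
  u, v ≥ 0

Unbounded (objective can decrease without bound)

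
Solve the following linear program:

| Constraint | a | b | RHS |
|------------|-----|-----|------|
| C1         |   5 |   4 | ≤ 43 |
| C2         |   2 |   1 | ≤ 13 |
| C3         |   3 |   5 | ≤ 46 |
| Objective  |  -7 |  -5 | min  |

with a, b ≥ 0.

Evaluate the objective at each vertex of the feasible region:
  z(0, 0) = 0
  z(6.5, 0) = -45.5
  z(3, 7) = -56  ←
  z(2.385, 7.769) = -55.54
  z(0, 9.2) = -46
The minimum is at a = 3, b = 7.

a = 3, b = 7, z = -56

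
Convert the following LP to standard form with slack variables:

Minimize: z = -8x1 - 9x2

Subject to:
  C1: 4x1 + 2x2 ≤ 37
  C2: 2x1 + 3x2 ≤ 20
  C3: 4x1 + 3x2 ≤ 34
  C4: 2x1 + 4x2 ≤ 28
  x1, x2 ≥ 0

min z = -8x1 - 9x2

s.t.
  4x1 + 2x2 + s1 = 37
  2x1 + 3x2 + s2 = 20
  4x1 + 3x2 + s3 = 34
  2x1 + 4x2 + s4 = 28
  x1, x2, s1, s2, s3, s4 ≥ 0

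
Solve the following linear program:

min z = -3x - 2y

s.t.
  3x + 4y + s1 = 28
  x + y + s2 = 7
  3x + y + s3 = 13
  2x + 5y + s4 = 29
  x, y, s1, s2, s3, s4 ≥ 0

Evaluate the objective at each vertex of the feasible region:
  z(0, 0) = 0
  z(4.333, 0) = -13
  z(3, 4) = -17  ←
  z(2, 5) = -16
  z(0, 5.8) = -11.6
The minimum is at x = 3, y = 4.

x = 3, y = 4, z = -17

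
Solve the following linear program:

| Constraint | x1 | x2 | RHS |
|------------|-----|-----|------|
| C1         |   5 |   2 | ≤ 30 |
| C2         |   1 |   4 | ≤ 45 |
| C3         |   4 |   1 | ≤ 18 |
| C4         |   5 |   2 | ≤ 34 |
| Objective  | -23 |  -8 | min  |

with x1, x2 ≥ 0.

Evaluate the objective at each vertex of the feasible region:
  z(0, 0) = 0
  z(4.5, 0) = -103.5
  z(2, 10) = -126  ←
  z(1.667, 10.83) = -125
  z(0, 11.25) = -90
The minimum is at x1 = 2, x2 = 10.

x1 = 2, x2 = 10, z = -126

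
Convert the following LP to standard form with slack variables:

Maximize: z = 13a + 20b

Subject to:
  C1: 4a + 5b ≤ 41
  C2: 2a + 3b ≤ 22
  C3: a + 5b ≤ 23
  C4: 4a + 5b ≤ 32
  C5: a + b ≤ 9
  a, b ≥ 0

max z = 13a + 20b

s.t.
  4a + 5b + s1 = 41
  2a + 3b + s2 = 22
  a + 5b + s3 = 23
  4a + 5b + s4 = 32
  a + b + s5 = 9
  a, b, s1, s2, s3, s4, s5 ≥ 0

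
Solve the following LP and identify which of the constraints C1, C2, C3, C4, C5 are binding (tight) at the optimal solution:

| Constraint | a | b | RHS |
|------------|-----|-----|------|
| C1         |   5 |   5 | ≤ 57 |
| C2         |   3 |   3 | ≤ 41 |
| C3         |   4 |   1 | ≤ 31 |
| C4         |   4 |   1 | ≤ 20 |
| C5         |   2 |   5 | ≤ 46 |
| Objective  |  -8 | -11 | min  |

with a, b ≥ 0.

At a = 3, b = 8, compute slack b - a·x for each constraint:
  C1: 57 − 55 = 2  (slack)
  C2: 41 − 33 = 8  (slack)
  C3: 31 − 20 = 11  (slack)
  C4: 20 − 20 = 0  (binding)
  C5: 46 − 46 = 0  (binding)

Optimal: a = 3, b = 8
Binding: C4, C5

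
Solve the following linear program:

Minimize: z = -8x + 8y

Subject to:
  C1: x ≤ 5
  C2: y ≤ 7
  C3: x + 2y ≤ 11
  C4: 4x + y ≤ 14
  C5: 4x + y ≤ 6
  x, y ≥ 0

Evaluate the objective at each vertex of the feasible region:
  z(0, 0) = 0
  z(1.5, 0) = -12  ←
  z(0.1429, 5.429) = 42.29
  z(0, 5.5) = 44
The minimum is at x = 1.5, y = 0.

x = 1.5, y = 0, z = -12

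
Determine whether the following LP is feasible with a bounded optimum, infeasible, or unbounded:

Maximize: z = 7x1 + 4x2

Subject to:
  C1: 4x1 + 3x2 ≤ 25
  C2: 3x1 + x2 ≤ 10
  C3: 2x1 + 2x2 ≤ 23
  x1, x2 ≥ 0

Feasible with a bounded optimal solution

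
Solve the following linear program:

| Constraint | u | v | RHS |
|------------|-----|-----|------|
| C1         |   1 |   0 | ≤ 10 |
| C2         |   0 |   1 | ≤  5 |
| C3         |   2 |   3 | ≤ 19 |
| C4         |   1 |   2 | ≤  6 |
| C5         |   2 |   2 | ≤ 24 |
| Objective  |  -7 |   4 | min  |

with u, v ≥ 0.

Evaluate the objective at each vertex of the feasible region:
  z(0, 0) = 0
  z(6, 0) = -42  ←
  z(0, 3) = 12
The minimum is at u = 6, v = 0.

u = 6, v = 0, z = -42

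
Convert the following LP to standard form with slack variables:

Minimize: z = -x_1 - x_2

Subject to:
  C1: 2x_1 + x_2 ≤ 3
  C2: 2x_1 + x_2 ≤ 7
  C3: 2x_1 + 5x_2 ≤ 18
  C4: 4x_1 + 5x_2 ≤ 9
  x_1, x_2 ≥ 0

min z = -x_1 - x_2

s.t.
  2x_1 + x_2 + s1 = 3
  2x_1 + x_2 + s2 = 7
  2x_1 + 5x_2 + s3 = 18
  4x_1 + 5x_2 + s4 = 9
  x_1, x_2, s1, s2, s3, s4 ≥ 0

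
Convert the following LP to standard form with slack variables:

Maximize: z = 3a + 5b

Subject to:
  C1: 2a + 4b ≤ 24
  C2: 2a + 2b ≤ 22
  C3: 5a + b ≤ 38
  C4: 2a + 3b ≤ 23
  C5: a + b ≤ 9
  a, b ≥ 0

max z = 3a + 5b

s.t.
  2a + 4b + s1 = 24
  2a + 2b + s2 = 22
  5a + b + s3 = 38
  2a + 3b + s4 = 23
  a + b + s5 = 9
  a, b, s1, s2, s3, s4, s5 ≥ 0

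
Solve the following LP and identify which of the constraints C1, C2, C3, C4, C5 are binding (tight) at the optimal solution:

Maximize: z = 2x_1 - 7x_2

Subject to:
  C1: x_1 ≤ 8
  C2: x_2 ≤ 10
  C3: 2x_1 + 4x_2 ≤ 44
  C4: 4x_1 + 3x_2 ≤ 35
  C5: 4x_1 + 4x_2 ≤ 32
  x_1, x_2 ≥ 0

At x_1 = 8, x_2 = 0, compute slack b - a·x for each constraint:
  C1: 8 − 8 = 0  (binding)
  C2: 10 − 0 = 10  (slack)
  C3: 44 − 16 = 28  (slack)
  C4: 35 − 32 = 3  (slack)
  C5: 32 − 32 = 0  (binding)

Optimal: x_1 = 8, x_2 = 0
Binding: C1, C5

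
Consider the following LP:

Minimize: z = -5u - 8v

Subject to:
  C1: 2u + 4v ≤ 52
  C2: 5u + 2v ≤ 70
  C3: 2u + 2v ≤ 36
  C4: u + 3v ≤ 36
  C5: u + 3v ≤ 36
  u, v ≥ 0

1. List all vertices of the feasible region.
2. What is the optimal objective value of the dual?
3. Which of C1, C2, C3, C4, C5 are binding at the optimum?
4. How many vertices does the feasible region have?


1. (0, 0), (14, 0), (11.33, 6.667), (10, 8), (6, 10), (0, 12)
2. -114
3. C1, C3
4. 6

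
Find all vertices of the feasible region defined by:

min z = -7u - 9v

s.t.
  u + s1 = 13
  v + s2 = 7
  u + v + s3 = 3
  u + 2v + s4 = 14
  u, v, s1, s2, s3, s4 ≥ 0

(0, 0), (3, 0), (0, 3)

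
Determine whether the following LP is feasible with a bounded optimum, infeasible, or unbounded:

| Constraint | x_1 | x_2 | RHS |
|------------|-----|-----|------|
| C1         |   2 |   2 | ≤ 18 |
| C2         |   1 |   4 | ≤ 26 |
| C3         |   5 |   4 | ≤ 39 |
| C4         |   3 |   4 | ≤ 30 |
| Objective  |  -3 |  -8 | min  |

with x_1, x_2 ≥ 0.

Feasible with a bounded optimal solution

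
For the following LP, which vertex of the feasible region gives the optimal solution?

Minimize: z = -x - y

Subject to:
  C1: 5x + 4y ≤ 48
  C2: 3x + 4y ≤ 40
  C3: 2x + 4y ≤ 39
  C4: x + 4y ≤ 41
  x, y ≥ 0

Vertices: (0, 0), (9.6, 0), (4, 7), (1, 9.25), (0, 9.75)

Evaluate the objective at each vertex of the feasible region:
  z(0, 0) = 0
  z(9.6, 0) = -9.6
  z(4, 7) = -11  ←
  z(1, 9.25) = -10.25
  z(0, 9.75) = -9.75
The minimum is at x = 4, y = 7.

(4, 7)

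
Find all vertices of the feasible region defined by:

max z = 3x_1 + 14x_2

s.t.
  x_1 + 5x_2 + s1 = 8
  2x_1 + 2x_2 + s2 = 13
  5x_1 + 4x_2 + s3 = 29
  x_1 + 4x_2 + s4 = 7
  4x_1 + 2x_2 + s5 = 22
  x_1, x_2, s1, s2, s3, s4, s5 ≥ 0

(0, 0), (5.5, 0), (5.286, 0.4286), (3, 1), (0, 1.6)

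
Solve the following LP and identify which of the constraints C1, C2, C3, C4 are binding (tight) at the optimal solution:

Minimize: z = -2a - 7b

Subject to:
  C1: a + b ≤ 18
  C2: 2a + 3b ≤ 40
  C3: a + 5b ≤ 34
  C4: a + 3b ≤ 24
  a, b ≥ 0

At a = 9, b = 5, compute slack b - a·x for each constraint:
  C1: 18 − 14 = 4  (slack)
  C2: 40 − 33 = 7  (slack)
  C3: 34 − 34 = 0  (binding)
  C4: 24 − 24 = 0  (binding)

Optimal: a = 9, b = 5
Binding: C3, C4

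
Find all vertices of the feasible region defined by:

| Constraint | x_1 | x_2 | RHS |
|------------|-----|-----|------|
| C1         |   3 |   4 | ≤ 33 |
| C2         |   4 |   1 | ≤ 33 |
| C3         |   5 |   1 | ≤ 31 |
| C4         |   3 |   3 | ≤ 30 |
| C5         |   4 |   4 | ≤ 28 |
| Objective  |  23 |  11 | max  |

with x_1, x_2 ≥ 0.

(0, 0), (6.2, 0), (6, 1), (0, 7)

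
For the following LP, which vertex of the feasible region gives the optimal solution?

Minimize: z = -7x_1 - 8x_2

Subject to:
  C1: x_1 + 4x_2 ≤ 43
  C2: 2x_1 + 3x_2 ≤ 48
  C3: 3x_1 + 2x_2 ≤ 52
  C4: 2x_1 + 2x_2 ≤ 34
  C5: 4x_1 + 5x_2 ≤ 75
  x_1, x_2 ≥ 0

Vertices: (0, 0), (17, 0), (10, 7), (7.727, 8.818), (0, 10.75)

Evaluate the objective at each vertex of the feasible region:
  z(0, 0) = 0
  z(17, 0) = -119
  z(10, 7) = -126  ←
  z(7.727, 8.818) = -124.6
  z(0, 10.75) = -86
The minimum is at x_1 = 10, x_2 = 7.

(10, 7)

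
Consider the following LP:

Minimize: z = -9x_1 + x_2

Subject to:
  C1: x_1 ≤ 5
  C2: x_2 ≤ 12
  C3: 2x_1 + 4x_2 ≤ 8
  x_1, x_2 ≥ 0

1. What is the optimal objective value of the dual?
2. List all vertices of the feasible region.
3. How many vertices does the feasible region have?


1. -36
2. (0, 0), (4, 0), (0, 2)
3. 3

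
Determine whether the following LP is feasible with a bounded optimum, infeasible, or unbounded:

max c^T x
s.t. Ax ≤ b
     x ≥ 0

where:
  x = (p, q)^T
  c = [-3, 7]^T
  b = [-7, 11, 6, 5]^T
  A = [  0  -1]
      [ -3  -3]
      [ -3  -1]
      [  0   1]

Infeasible (no feasible solution exists)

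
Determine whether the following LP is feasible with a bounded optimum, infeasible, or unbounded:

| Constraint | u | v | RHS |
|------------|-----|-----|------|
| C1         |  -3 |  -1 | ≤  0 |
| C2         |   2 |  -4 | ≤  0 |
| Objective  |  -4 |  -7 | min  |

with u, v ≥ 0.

Unbounded (objective can decrease without bound)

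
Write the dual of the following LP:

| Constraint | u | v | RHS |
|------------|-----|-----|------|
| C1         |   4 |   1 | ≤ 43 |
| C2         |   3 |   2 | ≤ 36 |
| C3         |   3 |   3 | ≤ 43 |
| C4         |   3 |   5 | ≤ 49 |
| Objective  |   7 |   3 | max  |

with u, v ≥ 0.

Primal max cᵀx s.t. Ax ≤ b, x ≥ 0  →  Dual min bᵀy s.t. Aᵀy ≥ c, y ≥ 0.

Minimize: z = 43y1 + 36y2 + 43y3 + 49y4

Subject to:
  4y1 + 3y2 + 3y3 + 3y4 ≥ 7
  y1 + 2y2 + 3y3 + 5y4 ≥ 3
  y1, y2, y3, y4 ≥ 0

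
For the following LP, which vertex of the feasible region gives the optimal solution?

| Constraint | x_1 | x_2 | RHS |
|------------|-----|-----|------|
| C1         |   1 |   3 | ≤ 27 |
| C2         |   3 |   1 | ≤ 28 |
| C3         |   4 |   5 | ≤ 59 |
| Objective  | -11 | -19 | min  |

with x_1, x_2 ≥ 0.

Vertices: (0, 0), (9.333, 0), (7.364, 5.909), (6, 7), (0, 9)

Evaluate the objective at each vertex of the feasible region:
  z(0, 0) = 0
  z(9.333, 0) = -102.7
  z(7.364, 5.909) = -193.3
  z(6, 7) = -199  ←
  z(0, 9) = -171
The minimum is at x_1 = 6, x_2 = 7.

(6, 7)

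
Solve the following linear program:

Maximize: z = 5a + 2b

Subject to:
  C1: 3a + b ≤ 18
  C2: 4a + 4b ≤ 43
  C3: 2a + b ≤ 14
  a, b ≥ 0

Evaluate the objective at each vertex of the feasible region:
  z(0, 0) = 0
  z(6, 0) = 30
  z(4, 6) = 32  ←
  z(3.25, 7.5) = 31.25
  z(0, 10.75) = 21.5
The maximum is at a = 4, b = 6.

a = 4, b = 6, z = 32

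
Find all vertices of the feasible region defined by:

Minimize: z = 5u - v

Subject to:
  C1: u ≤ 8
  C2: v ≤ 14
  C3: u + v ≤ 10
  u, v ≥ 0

(0, 0), (8, 0), (8, 2), (0, 10)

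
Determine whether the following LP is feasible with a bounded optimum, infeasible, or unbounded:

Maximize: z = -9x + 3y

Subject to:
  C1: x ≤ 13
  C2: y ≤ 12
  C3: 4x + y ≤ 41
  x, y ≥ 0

Feasible with a bounded optimal solution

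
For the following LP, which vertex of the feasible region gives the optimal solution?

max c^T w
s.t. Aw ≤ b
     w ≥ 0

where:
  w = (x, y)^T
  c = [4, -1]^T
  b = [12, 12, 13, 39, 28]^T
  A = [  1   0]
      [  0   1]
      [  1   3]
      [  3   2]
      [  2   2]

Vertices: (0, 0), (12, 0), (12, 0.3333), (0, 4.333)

Evaluate the objective at each vertex of the feasible region:
  z(0, 0) = 0
  z(12, 0) = 48  ←
  z(12, 0.3333) = 47.67
  z(0, 4.333) = -4.333
The maximum is at x = 12, y = 0.

(12, 0)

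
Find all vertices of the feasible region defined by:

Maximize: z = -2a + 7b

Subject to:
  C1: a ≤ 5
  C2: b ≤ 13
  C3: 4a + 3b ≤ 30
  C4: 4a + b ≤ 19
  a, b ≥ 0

(0, 0), (4.75, 0), (3.375, 5.5), (0, 10)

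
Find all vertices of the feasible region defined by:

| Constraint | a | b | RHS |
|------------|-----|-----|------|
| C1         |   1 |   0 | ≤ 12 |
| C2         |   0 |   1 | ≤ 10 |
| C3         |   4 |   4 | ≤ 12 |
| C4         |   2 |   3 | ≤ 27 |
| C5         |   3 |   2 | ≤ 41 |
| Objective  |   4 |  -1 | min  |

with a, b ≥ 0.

(0, 0), (3, 0), (0, 3)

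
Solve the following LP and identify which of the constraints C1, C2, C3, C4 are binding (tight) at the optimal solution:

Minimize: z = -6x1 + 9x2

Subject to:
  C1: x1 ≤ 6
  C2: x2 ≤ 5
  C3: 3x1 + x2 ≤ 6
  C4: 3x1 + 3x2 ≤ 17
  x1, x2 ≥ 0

At x1 = 2, x2 = 0, compute slack b - a·x for each constraint:
  C1: 6 − 2 = 4  (slack)
  C2: 5 − 0 = 5  (slack)
  C3: 6 − 6 = 0  (binding)
  C4: 17 − 6 = 11  (slack)

Optimal: x1 = 2, x2 = 0
Binding: C3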